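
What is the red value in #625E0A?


Color: #625E0A
R = 62 = 98
G = 5E = 94
B = 0A = 10
Red = 98


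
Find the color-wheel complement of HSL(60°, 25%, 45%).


Complement = opposite side of color wheel = hue + 180°
H' = (60 + 180) mod 360 = 240°
S and L unchanged.
= HSL(240°, 25%, 45%)


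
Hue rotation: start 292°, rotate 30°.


New hue = (H + rotation) mod 360
New hue = (292 + 30) mod 360
= 322 mod 360
= 322°


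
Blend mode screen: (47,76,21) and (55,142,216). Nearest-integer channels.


Screen: C = 255 - (255-A)×(255-B)/255, rounded to nearest integer
R: 255 - (255-47)×(255-55)/255 = 255 - 41600/255 ≈ 255 - 163.137 = 91.863 → 92
G: 255 - (255-76)×(255-142)/255 = 255 - 20227/255 ≈ 255 - 79.322 = 175.678 → 176
B: 255 - (255-21)×(255-216)/255 = 255 - 9126/255 ≈ 255 - 35.788 = 219.212 → 219
= RGB(92, 176, 219)


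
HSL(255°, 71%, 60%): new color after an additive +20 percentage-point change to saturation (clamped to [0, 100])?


Original S = 71%
Adjustment = +20 percentage points
New S = 71 + (20) = 91
Clamp to [0, 100] → 91
= HSL(255°, 91%, 60%)


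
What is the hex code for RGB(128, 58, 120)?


R = 128 → 80 (hex)
G = 58 → 3A (hex)
B = 120 → 78 (hex)
Hex = #803A78


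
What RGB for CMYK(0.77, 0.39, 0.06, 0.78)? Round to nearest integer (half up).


R = 255 × (1-C) × (1-K) = 255 × 0.23 × 0.22 = 12.903 → 13
G = 255 × (1-M) × (1-K) = 255 × 0.61 × 0.22 = 34.221 → 34
B = 255 × (1-Y) × (1-K) = 255 × 0.94 × 0.22 = 52.734 → 53
= RGB(13, 34, 53)


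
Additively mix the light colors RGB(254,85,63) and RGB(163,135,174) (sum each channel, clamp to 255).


Additive: each channel = min(255, C₁+C₂)
R: 254+163 = 417 → 255
G: 85+135 = 220 → 220
B: 63+174 = 237 → 237
= RGB(255, 220, 237)


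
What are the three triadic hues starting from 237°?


Triadic: equally spaced at 120° intervals
H1 = 237°
H2 = (237 + 120) mod 360 = 357°
H3 = (237 + 240) mod 360 = 117°
Triadic = 237°, 357°, 117°


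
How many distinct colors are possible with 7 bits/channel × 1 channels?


Total bits = 7 bits/channel × 1 channels = 7 bits
Distinct colors = 2^7
= 128 colors


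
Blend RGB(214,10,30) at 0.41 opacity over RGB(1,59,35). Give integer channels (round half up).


C = α×F + (1-α)×B, with 1-α = 0.59
R: 0.41×214 + 0.59×1 = 87.74 + 0.59 = 88.33 → 88
G: 0.41×10 + 0.59×59 = 4.10 + 34.81 = 38.91 → 39
B: 0.41×30 + 0.59×35 = 12.30 + 20.65 = 32.95 → 33
= RGB(88, 39, 33)


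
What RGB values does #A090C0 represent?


A0 → 160 (R)
90 → 144 (G)
C0 → 192 (B)
= RGB(160, 144, 192)


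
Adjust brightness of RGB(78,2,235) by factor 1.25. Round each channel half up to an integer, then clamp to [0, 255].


Multiply each channel by 1.25, round half up, clamp to [0, 255]
R: 78×1.25 = 97.5 → round → 98
G: 2×1.25 = 2.5 → round → 3
B: 235×1.25 = 293.75 → round → 294 → clamp → 255
= RGB(98, 3, 255)


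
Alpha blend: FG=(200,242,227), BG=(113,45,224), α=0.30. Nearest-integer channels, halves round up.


C = α×F + (1-α)×B, with 1-α = 0.70
R: 0.30×200 + 0.70×113 = 60.00 + 79.10 = 139.10 → 139
G: 0.30×242 + 0.70×45 = 72.60 + 31.50 = 104.10 → 104
B: 0.30×227 + 0.70×224 = 68.10 + 156.80 = 224.90 → 225
= RGB(139, 104, 225)


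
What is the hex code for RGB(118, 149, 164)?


R = 118 → 76 (hex)
G = 149 → 95 (hex)
B = 164 → A4 (hex)
Hex = #7695A4


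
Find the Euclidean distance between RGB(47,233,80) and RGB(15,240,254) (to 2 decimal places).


d = √[(R₁-R₂)² + (G₁-G₂)² + (B₁-B₂)²]
d = √[(47-15)² + (233-240)² + (80-254)²]
d = √[1024 + 49 + 30276]
d = √31349
d ≈ 177.06


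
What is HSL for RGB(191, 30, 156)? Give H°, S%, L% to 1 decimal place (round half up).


Normalize: R'=191/255≈0.7490, G'=30/255≈0.1176, B'=156/255≈0.6118
Max=191/255, Min=30/255, Δ=Max-Min=161/255
L = (Max+Min)/2 = (191+30)/510 = 221/510 = 0.43333… → L = 43.3%
L ≤ 0.5 → S = Δ/(Max+Min) = 161/(191+30) = 161/221 = 0.72850… → S = 72.9%
(the 1/255 factors cancel in S and H, so raw channel differences can be used)
Max is R' → H = 60 × (((G-B)/Δ) mod 6) = 60 × (((30-156)/161) mod 6)
  (-126)/161 = -0.7826…; negative, so add 6 → 5.2173…
  H = 60 × 5.2173… = 313.043…° → H = 313.0°
= HSL(313.0°, 72.9%, 43.3%)


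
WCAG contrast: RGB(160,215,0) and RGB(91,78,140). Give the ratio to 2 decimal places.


Linearize each sRGB channel c=v/255: c/12.92 if c ≤ 0.04045 else ((c+0.055)/1.055)^2.4
L = 0.2126×R_lin + 0.7152×G_lin + 0.0722×B_lin
Color 1 (160,215,0):
  R=160: 160/255≈0.6275 > 0.04045 → ((0.6275+0.055)/1.055)^2.4 ≈ 0.35153
  G=215: 215/255≈0.8431 > 0.04045 → ((0.8431+0.055)/1.055)^2.4 ≈ 0.67954
  B=0: 0/255≈0.0000 ≤ 0.04045 → 0.0000/12.92 ≈ 0.00000
  L1 = 0.2126×0.35153 + 0.7152×0.67954 + 0.0722×0.00000 ≈ 0.56074
Color 2 (91,78,140):
  R=91: 91/255≈0.3569 > 0.04045 → ((0.3569+0.055)/1.055)^2.4 ≈ 0.10462
  G=78: 78/255≈0.3059 > 0.04045 → ((0.3059+0.055)/1.055)^2.4 ≈ 0.07619
  B=140: 140/255≈0.5490 > 0.04045 → ((0.5490+0.055)/1.055)^2.4 ≈ 0.26225
  L2 = 0.2126×0.10462 + 0.7152×0.07619 + 0.0722×0.26225 ≈ 0.09566
Lighter = 0.56074, Darker = 0.09566
Ratio = (L_lighter + 0.05) / (L_darker + 0.05)
Ratio = (0.56074 + 0.05) / (0.09566 + 0.05) = 0.61074 / 0.14566 ≈ 4.1928
Ratio ≈ 4.19:1


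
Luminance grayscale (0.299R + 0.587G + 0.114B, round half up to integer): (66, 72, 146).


Gray = 0.299×R + 0.587×G + 0.114×B
Gray = 0.299×66 + 0.587×72 + 0.114×146
Gray = 19.734 + 42.264 + 16.644
Gray = 78.642 → round half up → 79
Gray = 79


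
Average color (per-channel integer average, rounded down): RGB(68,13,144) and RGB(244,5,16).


Midpoint: each channel = ⌊(C₁+C₂)/2⌋
R: ⌊(68+244)/2⌋ = 156
G: ⌊(13+5)/2⌋ = 9
B: ⌊(144+16)/2⌋ = 80
= RGB(156, 9, 80)


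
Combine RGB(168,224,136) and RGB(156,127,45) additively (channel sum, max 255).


Additive: each channel = min(255, C₁+C₂)
R: 168+156 = 324 → 255
G: 224+127 = 351 → 255
B: 136+45 = 181 → 181
= RGB(255, 255, 181)


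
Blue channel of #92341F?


Color: #92341F
R = 92 = 146
G = 34 = 52
B = 1F = 31
Blue = 31


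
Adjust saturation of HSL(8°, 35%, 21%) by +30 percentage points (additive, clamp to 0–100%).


Original S = 35%
Adjustment = +30 percentage points
New S = 35 + (30) = 65
Clamp to [0, 100] → 65
= HSL(8°, 65%, 21%)


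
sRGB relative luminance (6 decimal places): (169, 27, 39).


Linearize each channel (sRGB transfer function): c = v/255; c_lin = c/12.92 if c ≤ 0.04045, else ((c+0.055)/1.055)^2.4
  R: 169/255 ≈ 0.662745 > 0.04045 → ((0.662745+0.055)/1.055)^2.4 ≈ 0.396755
  G: 27/255 ≈ 0.105882 > 0.04045 → ((0.105882+0.055)/1.055)^2.4 ≈ 0.010960
  B: 39/255 ≈ 0.152941 > 0.04045 → ((0.152941+0.055)/1.055)^2.4 ≈ 0.020289
R_lin = 0.396755, G_lin = 0.010960, B_lin = 0.020289
L = 0.2126×R + 0.7152×G + 0.0722×B
L = 0.2126×0.396755 + 0.7152×0.010960 + 0.0722×0.020289
L ≈ 0.093654


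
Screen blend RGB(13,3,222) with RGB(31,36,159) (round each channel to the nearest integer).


Screen: C = 255 - (255-A)×(255-B)/255, rounded to nearest integer
R: 255 - (255-13)×(255-31)/255 = 255 - 54208/255 ≈ 255 - 212.580 = 42.420 → 42
G: 255 - (255-3)×(255-36)/255 = 255 - 55188/255 ≈ 255 - 216.424 = 38.576 → 39
B: 255 - (255-222)×(255-159)/255 = 255 - 3168/255 ≈ 255 - 12.424 = 242.576 → 243
= RGB(42, 39, 243)


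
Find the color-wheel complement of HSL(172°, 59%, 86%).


Complement = opposite side of color wheel = hue + 180°
H' = (172 + 180) mod 360 = 352°
S and L unchanged.
= HSL(352°, 59%, 86%)


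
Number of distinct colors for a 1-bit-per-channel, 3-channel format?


Total bits = 1 bits/channel × 3 channels = 3 bits
Distinct colors = 2^3
= 8 colors


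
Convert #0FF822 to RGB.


0F → 15 (R)
F8 → 248 (G)
22 → 34 (B)
= RGB(15, 248, 34)


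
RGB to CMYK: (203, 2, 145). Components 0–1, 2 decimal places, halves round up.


R'=203/255≈0.7961, G'=2/255≈0.0078, B'=145/255≈0.5686
K = 1 - max(R',G',B') = 1 - 203/255 = 52/255 = 0.20392… → 0.20
(1-R'-K)/(1-K) simplifies to (max-R)/max with max = 203:
C = (203-203)/203 = 0/203 = 0 → 0.00
M = (203-2)/203 = 201/203 = 0.99014… → 0.99
Y = (203-145)/203 = 58/203 = 0.28571… → 0.29
= CMYK(0.00, 0.99, 0.29, 0.20)


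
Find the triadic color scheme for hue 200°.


Triadic: equally spaced at 120° intervals
H1 = 200°
H2 = (200 + 120) mod 360 = 320°
H3 = (200 + 240) mod 360 = 80°
Triadic = 200°, 320°, 80°


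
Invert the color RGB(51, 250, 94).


Invert: (255-R, 255-G, 255-B)
R: 255-51 = 204
G: 255-250 = 5
B: 255-94 = 161
= RGB(204, 5, 161)


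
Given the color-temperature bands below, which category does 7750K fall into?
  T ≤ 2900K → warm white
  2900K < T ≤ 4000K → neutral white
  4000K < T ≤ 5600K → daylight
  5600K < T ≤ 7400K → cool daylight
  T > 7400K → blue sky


Temperature: 7750K
7750K > 7400K → blue sky
Classification: blue sky


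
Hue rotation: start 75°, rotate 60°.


New hue = (H + rotation) mod 360
New hue = (75 + 60) mod 360
= 135 mod 360
= 135°


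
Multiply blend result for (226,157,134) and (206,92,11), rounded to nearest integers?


Multiply: C = A×B/255, rounded to nearest integer
R: 226×206/255 = 46556/255 ≈ 182.573 → 183
G: 157×92/255 = 14444/255 ≈ 56.643 → 57
B: 134×11/255 = 1474/255 ≈ 5.780 → 6
= RGB(183, 57, 6)


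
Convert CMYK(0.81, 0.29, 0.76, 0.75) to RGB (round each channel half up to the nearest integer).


R = 255 × (1-C) × (1-K) = 255 × 0.19 × 0.25 = 12.1125 → 12
G = 255 × (1-M) × (1-K) = 255 × 0.71 × 0.25 = 45.2625 → 45
B = 255 × (1-Y) × (1-K) = 255 × 0.24 × 0.25 = 15.3 → 15
= RGB(12, 45, 15)


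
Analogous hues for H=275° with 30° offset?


Base hue: 275°
Left analog: (275 - 30) mod 360 = 245°
Right analog: (275 + 30) mod 360 = 305°
Analogous hues = 245° and 305°


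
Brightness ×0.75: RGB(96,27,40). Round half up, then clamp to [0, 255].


Multiply each channel by 0.75, round half up, clamp to [0, 255]
R: 96×0.75 = 72
G: 27×0.75 = 20.25 → round → 20
B: 40×0.75 = 30
= RGB(72, 20, 30)


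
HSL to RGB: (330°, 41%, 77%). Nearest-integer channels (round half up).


H=330°, S=0.41, L=0.77
C = (1-|2L-1|)×S = (1-|0.54|)×0.41 = 0.1886
H' = H/60 = 330/60 ≈ 5.5000; X = C×(1-|H' mod 2 - 1|) = 0.0943
m = L - C/2 = 0.77 - 0.0943 = 0.6757
Sector ⌊H'⌋ = 5 → (R',G',B') = (0.1886, 0.0, 0.0943)
RGB = ((R'+m)×255, (G'+m)×255, (B'+m)×255) = (220.3965, 172.3035, 196.35)
Round half up → RGB(220, 172, 196)


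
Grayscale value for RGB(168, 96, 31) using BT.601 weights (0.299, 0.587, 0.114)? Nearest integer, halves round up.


Gray = 0.299×R + 0.587×G + 0.114×B
Gray = 0.299×168 + 0.587×96 + 0.114×31
Gray = 50.232 + 56.352 + 3.534
Gray = 110.118 → round half up → 110
Gray = 110


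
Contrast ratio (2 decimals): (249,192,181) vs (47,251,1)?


Linearize each sRGB channel c=v/255: c/12.92 if c ≤ 0.04045 else ((c+0.055)/1.055)^2.4
L = 0.2126×R_lin + 0.7152×G_lin + 0.0722×B_lin
Color 1 (249,192,181):
  R=249: 249/255≈0.9765 > 0.04045 → ((0.9765+0.055)/1.055)^2.4 ≈ 0.94731
  G=192: 192/255≈0.7529 > 0.04045 → ((0.7529+0.055)/1.055)^2.4 ≈ 0.52712
  B=181: 181/255≈0.7098 > 0.04045 → ((0.7098+0.055)/1.055)^2.4 ≈ 0.46208
  L1 = 0.2126×0.94731 + 0.7152×0.52712 + 0.0722×0.46208 ≈ 0.61175
Color 2 (47,251,1):
  R=47: 47/255≈0.1843 > 0.04045 → ((0.1843+0.055)/1.055)^2.4 ≈ 0.02843
  G=251: 251/255≈0.9843 > 0.04045 → ((0.9843+0.055)/1.055)^2.4 ≈ 0.96469
  B=1: 1/255≈0.0039 ≤ 0.04045 → 0.0039/12.92 ≈ 0.00030
  L2 = 0.2126×0.02843 + 0.7152×0.96469 + 0.0722×0.00030 ≈ 0.69601
Lighter = 0.69601, Darker = 0.61175
Ratio = (L_lighter + 0.05) / (L_darker + 0.05)
Ratio = (0.69601 + 0.05) / (0.61175 + 0.05) = 0.74601 / 0.66175 ≈ 1.1273
Ratio ≈ 1.13:1


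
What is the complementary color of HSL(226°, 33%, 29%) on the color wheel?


Complement = opposite side of color wheel = hue + 180°
H' = (226 + 180) mod 360 = 46°
S and L unchanged.
= HSL(46°, 33%, 29%)


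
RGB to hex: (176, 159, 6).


R = 176 → B0 (hex)
G = 159 → 9F (hex)
B = 6 → 06 (hex)
Hex = #B09F06


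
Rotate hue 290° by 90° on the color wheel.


New hue = (H + rotation) mod 360
New hue = (290 + 90) mod 360
= 380 mod 360
= 20°


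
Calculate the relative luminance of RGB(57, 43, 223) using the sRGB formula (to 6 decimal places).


Linearize each channel (sRGB transfer function): c = v/255; c_lin = c/12.92 if c ≤ 0.04045, else ((c+0.055)/1.055)^2.4
  R: 57/255 ≈ 0.223529 > 0.04045 → ((0.223529+0.055)/1.055)^2.4 ≈ 0.040915
  G: 43/255 ≈ 0.168627 > 0.04045 → ((0.168627+0.055)/1.055)^2.4 ≈ 0.024158
  B: 223/255 ≈ 0.874510 > 0.04045 → ((0.874510+0.055)/1.055)^2.4 ≈ 0.737910
R_lin = 0.040915, G_lin = 0.024158, B_lin = 0.737910
L = 0.2126×R + 0.7152×G + 0.0722×B
L = 0.2126×0.040915 + 0.7152×0.024158 + 0.0722×0.737910
L ≈ 0.079253


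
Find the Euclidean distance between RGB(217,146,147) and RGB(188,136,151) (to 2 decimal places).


d = √[(R₁-R₂)² + (G₁-G₂)² + (B₁-B₂)²]
d = √[(217-188)² + (146-136)² + (147-151)²]
d = √[841 + 100 + 16]
d = √957
d ≈ 30.94


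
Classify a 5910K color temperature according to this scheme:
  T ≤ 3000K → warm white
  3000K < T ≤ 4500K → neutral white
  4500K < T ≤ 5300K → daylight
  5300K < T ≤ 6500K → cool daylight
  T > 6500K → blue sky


Temperature: 5910K
5300K < 5910K ≤ 6500K → cool daylight
Classification: cool daylight


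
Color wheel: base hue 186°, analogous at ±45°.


Base hue: 186°
Left analog: (186 - 45) mod 360 = 141°
Right analog: (186 + 45) mod 360 = 231°
Analogous hues = 141° and 231°


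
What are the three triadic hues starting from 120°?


Triadic: equally spaced at 120° intervals
H1 = 120°
H2 = (120 + 120) mod 360 = 240°
H3 = (120 + 240) mod 360 = 0°
Triadic = 120°, 240°, 0°


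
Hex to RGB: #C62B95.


C6 → 198 (R)
2B → 43 (G)
95 → 149 (B)
= RGB(198, 43, 149)


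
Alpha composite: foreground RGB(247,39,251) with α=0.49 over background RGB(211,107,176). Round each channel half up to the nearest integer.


C = α×F + (1-α)×B, with 1-α = 0.51
R: 0.49×247 + 0.51×211 = 121.03 + 107.61 = 228.64 → 229
G: 0.49×39 + 0.51×107 = 19.11 + 54.57 = 73.68 → 74
B: 0.49×251 + 0.51×176 = 122.99 + 89.76 = 212.75 → 213
= RGB(229, 74, 213)


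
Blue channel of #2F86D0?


Color: #2F86D0
R = 2F = 47
G = 86 = 134
B = D0 = 208
Blue = 208


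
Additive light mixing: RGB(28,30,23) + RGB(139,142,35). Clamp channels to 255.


Additive: each channel = min(255, C₁+C₂)
R: 28+139 = 167 → 167
G: 30+142 = 172 → 172
B: 23+35 = 58 → 58
= RGB(167, 172, 58)


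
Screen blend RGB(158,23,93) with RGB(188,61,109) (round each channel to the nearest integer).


Screen: C = 255 - (255-A)×(255-B)/255, rounded to nearest integer
R: 255 - (255-158)×(255-188)/255 = 255 - 6499/255 ≈ 255 - 25.486 = 229.514 → 230
G: 255 - (255-23)×(255-61)/255 = 255 - 45008/255 ≈ 255 - 176.502 = 78.498 → 78
B: 255 - (255-93)×(255-109)/255 = 255 - 23652/255 ≈ 255 - 92.753 = 162.247 → 162
= RGB(230, 78, 162)


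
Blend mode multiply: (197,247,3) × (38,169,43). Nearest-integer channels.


Multiply: C = A×B/255, rounded to nearest integer
R: 197×38/255 = 7486/255 ≈ 29.357 → 29
G: 247×169/255 = 41743/255 ≈ 163.698 → 164
B: 3×43/255 = 129/255 ≈ 0.506 → 1
= RGB(29, 164, 1)


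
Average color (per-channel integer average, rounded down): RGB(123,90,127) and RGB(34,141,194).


Midpoint: each channel = ⌊(C₁+C₂)/2⌋
R: ⌊(123+34)/2⌋ = 78
G: ⌊(90+141)/2⌋ = 115
B: ⌊(127+194)/2⌋ = 160
= RGB(78, 115, 160)


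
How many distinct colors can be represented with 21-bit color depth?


Colors = 2^bits = 2^21
= 2,097,152 colors


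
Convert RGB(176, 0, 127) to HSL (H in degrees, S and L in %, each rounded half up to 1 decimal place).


Normalize: R'=176/255≈0.6902, G'=0/255≈0.0000, B'=127/255≈0.4980
Max=176/255, Min=0/255, Δ=Max-Min=176/255
L = (Max+Min)/2 = (176+0)/510 = 176/510 = 0.34509… → L = 34.5%
L ≤ 0.5 → S = Δ/(Max+Min) = 176/(176+0) = 176/176 = 1 → S = 100.0%
(the 1/255 factors cancel in S and H, so raw channel differences can be used)
Max is R' → H = 60 × (((G-B)/Δ) mod 6) = 60 × (((0-127)/176) mod 6)
  (-127)/176 = -0.7215…; negative, so add 6 → 5.2784…
  H = 60 × 5.2784… = 316.704…° → H = 316.7°
= HSL(316.7°, 100.0%, 34.5%)


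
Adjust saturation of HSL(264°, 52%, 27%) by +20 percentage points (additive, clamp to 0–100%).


Original S = 52%
Adjustment = +20 percentage points
New S = 52 + (20) = 72
Clamp to [0, 100] → 72
= HSL(264°, 72%, 27%)


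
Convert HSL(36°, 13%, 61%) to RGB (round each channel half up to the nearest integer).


H=36°, S=0.13, L=0.61
C = (1-|2L-1|)×S = (1-|0.22|)×0.13 = 0.1014
H' = H/60 = 36/60 ≈ 0.6000; X = C×(1-|H' mod 2 - 1|) = 0.06084
m = L - C/2 = 0.61 - 0.0507 = 0.5593
Sector ⌊H'⌋ = 0 → (R',G',B') = (0.1014, 0.06084, 0.0)
RGB = ((R'+m)×255, (G'+m)×255, (B'+m)×255) = (168.4785, 158.1357, 142.6215)
Round half up → RGB(168, 158, 143)


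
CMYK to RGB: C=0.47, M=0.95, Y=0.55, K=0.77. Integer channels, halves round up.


R = 255 × (1-C) × (1-K) = 255 × 0.53 × 0.23 = 31.0845 → 31
G = 255 × (1-M) × (1-K) = 255 × 0.05 × 0.23 = 2.9325 → 3
B = 255 × (1-Y) × (1-K) = 255 × 0.45 × 0.23 = 26.3925 → 26
= RGB(31, 3, 26)


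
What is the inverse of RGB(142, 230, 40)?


Invert: (255-R, 255-G, 255-B)
R: 255-142 = 113
G: 255-230 = 25
B: 255-40 = 215
= RGB(113, 25, 215)


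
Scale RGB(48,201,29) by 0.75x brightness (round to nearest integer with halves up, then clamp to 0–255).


Multiply each channel by 0.75, round half up, clamp to [0, 255]
R: 48×0.75 = 36
G: 201×0.75 = 150.75 → round → 151
B: 29×0.75 = 21.75 → round → 22
= RGB(36, 151, 22)


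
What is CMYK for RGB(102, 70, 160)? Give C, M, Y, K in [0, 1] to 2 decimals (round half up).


R'=102/255≈0.4000, G'=70/255≈0.2745, B'=160/255≈0.6275
K = 1 - max(R',G',B') = 1 - 160/255 = 95/255 = 0.37254… → 0.37
(1-R'-K)/(1-K) simplifies to (max-R)/max with max = 160:
C = (160-102)/160 = 58/160 = 0.3625 → 0.36
M = (160-70)/160 = 90/160 = 0.5625 → 0.56
Y = (160-160)/160 = 0/160 = 0 → 0.00
= CMYK(0.36, 0.56, 0.00, 0.37)


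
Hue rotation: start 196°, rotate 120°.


New hue = (H + rotation) mod 360
New hue = (196 + 120) mod 360
= 316 mod 360
= 316°


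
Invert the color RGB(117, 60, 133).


Invert: (255-R, 255-G, 255-B)
R: 255-117 = 138
G: 255-60 = 195
B: 255-133 = 122
= RGB(138, 195, 122)


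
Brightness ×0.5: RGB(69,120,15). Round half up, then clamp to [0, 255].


Multiply each channel by 0.5, round half up, clamp to [0, 255]
R: 69×0.5 = 34.5 → round → 35
G: 120×0.5 = 60
B: 15×0.5 = 7.5 → round → 8
= RGB(35, 60, 8)


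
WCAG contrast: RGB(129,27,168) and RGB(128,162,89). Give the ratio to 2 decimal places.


Linearize each sRGB channel c=v/255: c/12.92 if c ≤ 0.04045 else ((c+0.055)/1.055)^2.4
L = 0.2126×R_lin + 0.7152×G_lin + 0.0722×B_lin
Color 1 (129,27,168):
  R=129: 129/255≈0.5059 > 0.04045 → ((0.5059+0.055)/1.055)^2.4 ≈ 0.21953
  G=27: 27/255≈0.1059 > 0.04045 → ((0.1059+0.055)/1.055)^2.4 ≈ 0.01096
  B=168: 168/255≈0.6588 > 0.04045 → ((0.6588+0.055)/1.055)^2.4 ≈ 0.39157
  L1 = 0.2126×0.21953 + 0.7152×0.01096 + 0.0722×0.39157 ≈ 0.08278
Color 2 (128,162,89):
  R=128: 128/255≈0.5020 > 0.04045 → ((0.5020+0.055)/1.055)^2.4 ≈ 0.21586
  G=162: 162/255≈0.6353 > 0.04045 → ((0.6353+0.055)/1.055)^2.4 ≈ 0.36131
  B=89: 89/255≈0.3490 > 0.04045 → ((0.3490+0.055)/1.055)^2.4 ≈ 0.09990
  L2 = 0.2126×0.21586 + 0.7152×0.36131 + 0.0722×0.09990 ≈ 0.31151
Lighter = 0.31151, Darker = 0.08278
Ratio = (L_lighter + 0.05) / (L_darker + 0.05)
Ratio = (0.31151 + 0.05) / (0.08278 + 0.05) = 0.36151 / 0.13278 ≈ 2.7226
Ratio ≈ 2.72:1


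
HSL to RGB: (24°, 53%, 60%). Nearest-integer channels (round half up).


H=24°, S=0.53, L=0.60
C = (1-|2L-1|)×S = (1-|0.20|)×0.53 = 0.424
H' = H/60 = 24/60 ≈ 0.4000; X = C×(1-|H' mod 2 - 1|) = 0.1696
m = L - C/2 = 0.60 - 0.212 = 0.388
Sector ⌊H'⌋ = 0 → (R',G',B') = (0.424, 0.1696, 0.0)
RGB = ((R'+m)×255, (G'+m)×255, (B'+m)×255) = (207.06, 142.188, 98.94)
Round half up → RGB(207, 142, 99)


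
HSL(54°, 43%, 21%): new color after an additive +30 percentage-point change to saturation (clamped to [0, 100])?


Original S = 43%
Adjustment = +30 percentage points
New S = 43 + (30) = 73
Clamp to [0, 100] → 73
= HSL(54°, 73%, 21%)


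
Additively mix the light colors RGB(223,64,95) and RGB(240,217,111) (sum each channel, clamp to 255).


Additive: each channel = min(255, C₁+C₂)
R: 223+240 = 463 → 255
G: 64+217 = 281 → 255
B: 95+111 = 206 → 206
= RGB(255, 255, 206)


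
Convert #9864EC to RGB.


98 → 152 (R)
64 → 100 (G)
EC → 236 (B)
= RGB(152, 100, 236)


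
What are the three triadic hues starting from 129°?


Triadic: equally spaced at 120° intervals
H1 = 129°
H2 = (129 + 120) mod 360 = 249°
H3 = (129 + 240) mod 360 = 9°
Triadic = 129°, 249°, 9°


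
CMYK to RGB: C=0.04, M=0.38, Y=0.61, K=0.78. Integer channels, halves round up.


R = 255 × (1-C) × (1-K) = 255 × 0.96 × 0.22 = 53.856 → 54
G = 255 × (1-M) × (1-K) = 255 × 0.62 × 0.22 = 34.782 → 35
B = 255 × (1-Y) × (1-K) = 255 × 0.39 × 0.22 = 21.879 → 22
= RGB(54, 35, 22)


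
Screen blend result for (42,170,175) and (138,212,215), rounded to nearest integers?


Screen: C = 255 - (255-A)×(255-B)/255, rounded to nearest integer
R: 255 - (255-42)×(255-138)/255 = 255 - 24921/255 ≈ 255 - 97.729 = 157.271 → 157
G: 255 - (255-170)×(255-212)/255 = 255 - 3655/255 ≈ 255 - 14.333 = 240.667 → 241
B: 255 - (255-175)×(255-215)/255 = 255 - 3200/255 ≈ 255 - 12.549 = 242.451 → 242
= RGB(157, 241, 242)


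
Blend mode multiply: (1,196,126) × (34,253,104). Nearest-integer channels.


Multiply: C = A×B/255, rounded to nearest integer
R: 1×34/255 = 34/255 ≈ 0.133 → 0
G: 196×253/255 = 49588/255 ≈ 194.463 → 194
B: 126×104/255 = 13104/255 ≈ 51.388 → 51
= RGB(0, 194, 51)


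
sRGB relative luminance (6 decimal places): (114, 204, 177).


Linearize each channel (sRGB transfer function): c = v/255; c_lin = c/12.92 if c ≤ 0.04045, else ((c+0.055)/1.055)^2.4
  R: 114/255 ≈ 0.447059 > 0.04045 → ((0.447059+0.055)/1.055)^2.4 ≈ 0.168269
  G: 204/255 ≈ 0.800000 > 0.04045 → ((0.800000+0.055)/1.055)^2.4 ≈ 0.603827
  B: 177/255 ≈ 0.694118 > 0.04045 → ((0.694118+0.055)/1.055)^2.4 ≈ 0.439657
R_lin = 0.168269, G_lin = 0.603827, B_lin = 0.439657
L = 0.2126×R + 0.7152×G + 0.0722×B
L = 0.2126×0.168269 + 0.7152×0.603827 + 0.0722×0.439657
L ≈ 0.499375


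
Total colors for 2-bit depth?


Colors = 2^bits = 2^2
= 4 colors


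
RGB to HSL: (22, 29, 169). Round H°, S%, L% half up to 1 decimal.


Normalize: R'=22/255≈0.0863, G'=29/255≈0.1137, B'=169/255≈0.6627
Max=169/255, Min=22/255, Δ=Max-Min=147/255
L = (Max+Min)/2 = (169+22)/510 = 191/510 = 0.37450… → L = 37.5%
L ≤ 0.5 → S = Δ/(Max+Min) = 147/(169+22) = 147/191 = 0.76963… → S = 77.0%
(the 1/255 factors cancel in S and H, so raw channel differences can be used)
Max is B' → H = 60 × ((R-G)/Δ + 4) = 60 × ((22-29)/147 + 4)
  -7/147 + 4 = -0.0476… + 4 = 3.9523…
  H = 60 × 3.9523… = 237.142…° → H = 237.1°
= HSL(237.1°, 77.0%, 37.5%)


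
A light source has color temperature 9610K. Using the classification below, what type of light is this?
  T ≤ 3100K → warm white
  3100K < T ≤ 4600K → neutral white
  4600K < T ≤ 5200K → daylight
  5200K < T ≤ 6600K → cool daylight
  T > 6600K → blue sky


Temperature: 9610K
9610K > 6600K → blue sky
Classification: blue sky


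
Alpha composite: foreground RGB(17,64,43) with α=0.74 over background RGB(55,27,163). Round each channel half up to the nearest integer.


C = α×F + (1-α)×B, with 1-α = 0.26
R: 0.74×17 + 0.26×55 = 12.58 + 14.30 = 26.88 → 27
G: 0.74×64 + 0.26×27 = 47.36 + 7.02 = 54.38 → 54
B: 0.74×43 + 0.26×163 = 31.82 + 42.38 = 74.20 → 74
= RGB(27, 54, 74)


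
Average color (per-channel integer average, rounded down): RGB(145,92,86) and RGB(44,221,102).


Midpoint: each channel = ⌊(C₁+C₂)/2⌋
R: ⌊(145+44)/2⌋ = 94
G: ⌊(92+221)/2⌋ = 156
B: ⌊(86+102)/2⌋ = 94
= RGB(94, 156, 94)


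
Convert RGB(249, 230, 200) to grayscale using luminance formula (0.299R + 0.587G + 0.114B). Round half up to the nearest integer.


Gray = 0.299×R + 0.587×G + 0.114×B
Gray = 0.299×249 + 0.587×230 + 0.114×200
Gray = 74.451 + 135.010 + 22.800
Gray = 232.261 → round half up → 232
Gray = 232


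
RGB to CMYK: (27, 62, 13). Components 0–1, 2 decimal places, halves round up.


R'=27/255≈0.1059, G'=62/255≈0.2431, B'=13/255≈0.0510
K = 1 - max(R',G',B') = 1 - 62/255 = 193/255 = 0.75686… → 0.76
(1-R'-K)/(1-K) simplifies to (max-R)/max with max = 62:
C = (62-27)/62 = 35/62 = 0.56451… → 0.56
M = (62-62)/62 = 0/62 = 0 → 0.00
Y = (62-13)/62 = 49/62 = 0.79032… → 0.79
= CMYK(0.56, 0.00, 0.79, 0.76)


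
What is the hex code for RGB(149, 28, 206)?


R = 149 → 95 (hex)
G = 28 → 1C (hex)
B = 206 → CE (hex)
Hex = #951CCE


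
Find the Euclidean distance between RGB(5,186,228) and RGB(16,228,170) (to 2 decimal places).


d = √[(R₁-R₂)² + (G₁-G₂)² + (B₁-B₂)²]
d = √[(5-16)² + (186-228)² + (228-170)²]
d = √[121 + 1764 + 3364]
d = √5249
d ≈ 72.45


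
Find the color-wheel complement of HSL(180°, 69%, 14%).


Complement = opposite side of color wheel = hue + 180°
H' = (180 + 180) mod 360 = 0°
S and L unchanged.
= HSL(0°, 69%, 14%)


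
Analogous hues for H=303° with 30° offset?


Base hue: 303°
Left analog: (303 - 30) mod 360 = 273°
Right analog: (303 + 30) mod 360 = 333°
Analogous hues = 273° and 333°


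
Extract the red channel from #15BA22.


Color: #15BA22
R = 15 = 21
G = BA = 186
B = 22 = 34
Red = 21


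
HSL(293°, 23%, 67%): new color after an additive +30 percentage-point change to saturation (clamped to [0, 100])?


Original S = 23%
Adjustment = +30 percentage points
New S = 23 + (30) = 53
Clamp to [0, 100] → 53
= HSL(293°, 53%, 67%)


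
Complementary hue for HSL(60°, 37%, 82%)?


Complement = opposite side of color wheel = hue + 180°
H' = (60 + 180) mod 360 = 240°
S and L unchanged.
= HSL(240°, 37%, 82%)


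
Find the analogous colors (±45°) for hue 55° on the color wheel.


Base hue: 55°
Left analog: (55 - 45) mod 360 = 10°
Right analog: (55 + 45) mod 360 = 100°
Analogous hues = 10° and 100°


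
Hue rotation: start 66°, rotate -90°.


New hue = (H + rotation) mod 360
New hue = (66 -90) mod 360
= -24 mod 360
= 336°


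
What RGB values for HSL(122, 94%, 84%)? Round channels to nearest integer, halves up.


H=122°, S=0.94, L=0.84
C = (1-|2L-1|)×S = (1-|0.68|)×0.94 = 0.3008
H' = H/60 = 122/60 ≈ 2.0333; X = C×(1-|H' mod 2 - 1|) ≈ 0.0100
m = L - C/2 = 0.84 - 0.1504 = 0.6896
Sector ⌊H'⌋ = 2 → (R',G',B') = (0.0, 0.3008, ≈0.0100)
RGB = ((R'+m)×255, (G'+m)×255, (B'+m)×255) = (175.848, 252.552, 178.4048)
Round half up → RGB(176, 253, 178)


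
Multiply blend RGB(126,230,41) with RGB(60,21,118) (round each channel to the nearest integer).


Multiply: C = A×B/255, rounded to nearest integer
R: 126×60/255 = 7560/255 ≈ 29.647 → 30
G: 230×21/255 = 4830/255 ≈ 18.941 → 19
B: 41×118/255 = 4838/255 ≈ 18.973 → 19
= RGB(30, 19, 19)


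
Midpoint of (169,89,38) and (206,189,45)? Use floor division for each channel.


Midpoint: each channel = ⌊(C₁+C₂)/2⌋
R: ⌊(169+206)/2⌋ = 187
G: ⌊(89+189)/2⌋ = 139
B: ⌊(38+45)/2⌋ = 41
= RGB(187, 139, 41)


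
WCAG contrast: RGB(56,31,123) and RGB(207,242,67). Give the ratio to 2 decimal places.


Linearize each sRGB channel c=v/255: c/12.92 if c ≤ 0.04045 else ((c+0.055)/1.055)^2.4
L = 0.2126×R_lin + 0.7152×G_lin + 0.0722×B_lin
Color 1 (56,31,123):
  R=56: 56/255≈0.2196 > 0.04045 → ((0.2196+0.055)/1.055)^2.4 ≈ 0.03955
  G=31: 31/255≈0.1216 > 0.04045 → ((0.1216+0.055)/1.055)^2.4 ≈ 0.01370
  B=123: 123/255≈0.4824 > 0.04045 → ((0.4824+0.055)/1.055)^2.4 ≈ 0.19807
  L1 = 0.2126×0.03955 + 0.7152×0.01370 + 0.0722×0.19807 ≈ 0.03251
Color 2 (207,242,67):
  R=207: 207/255≈0.8118 > 0.04045 → ((0.8118+0.055)/1.055)^2.4 ≈ 0.62396
  G=242: 242/255≈0.9490 > 0.04045 → ((0.9490+0.055)/1.055)^2.4 ≈ 0.88792
  B=67: 67/255≈0.2627 > 0.04045 → ((0.2627+0.055)/1.055)^2.4 ≈ 0.05613
  L2 = 0.2126×0.62396 + 0.7152×0.88792 + 0.0722×0.05613 ≈ 0.77175
Lighter = 0.77175, Darker = 0.03251
Ratio = (L_lighter + 0.05) / (L_darker + 0.05)
Ratio = (0.77175 + 0.05) / (0.03251 + 0.05) = 0.82175 / 0.08251 ≈ 9.9596
Ratio ≈ 9.96:1


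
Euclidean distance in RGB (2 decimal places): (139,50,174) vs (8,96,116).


d = √[(R₁-R₂)² + (G₁-G₂)² + (B₁-B₂)²]
d = √[(139-8)² + (50-96)² + (174-116)²]
d = √[17161 + 2116 + 3364]
d = √22641
d ≈ 150.47


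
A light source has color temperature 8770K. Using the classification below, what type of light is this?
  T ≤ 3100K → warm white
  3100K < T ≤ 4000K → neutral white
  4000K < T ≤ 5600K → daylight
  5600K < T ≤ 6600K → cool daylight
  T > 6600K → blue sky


Temperature: 8770K
8770K > 6600K → blue sky
Classification: blue sky


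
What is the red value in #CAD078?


Color: #CAD078
R = CA = 202
G = D0 = 208
B = 78 = 120
Red = 202


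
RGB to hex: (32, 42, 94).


R = 32 → 20 (hex)
G = 42 → 2A (hex)
B = 94 → 5E (hex)
Hex = #202A5E


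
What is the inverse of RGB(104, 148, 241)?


Invert: (255-R, 255-G, 255-B)
R: 255-104 = 151
G: 255-148 = 107
B: 255-241 = 14
= RGB(151, 107, 14)


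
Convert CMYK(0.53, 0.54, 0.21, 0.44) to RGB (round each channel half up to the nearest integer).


R = 255 × (1-C) × (1-K) = 255 × 0.47 × 0.56 = 67.116 → 67
G = 255 × (1-M) × (1-K) = 255 × 0.46 × 0.56 = 65.688 → 66
B = 255 × (1-Y) × (1-K) = 255 × 0.79 × 0.56 = 112.812 → 113
= RGB(67, 66, 113)


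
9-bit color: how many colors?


Colors = 2^bits = 2^9
= 512 colors


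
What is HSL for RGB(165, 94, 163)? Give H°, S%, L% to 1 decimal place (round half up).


Normalize: R'=165/255≈0.6471, G'=94/255≈0.3686, B'=163/255≈0.6392
Max=165/255, Min=94/255, Δ=Max-Min=71/255
L = (Max+Min)/2 = (165+94)/510 = 259/510 = 0.50784… → L = 50.8%
L > 0.5 → S = Δ/(2-Max-Min) = 71/(510-165-94) = 71/251 = 0.28286… → S = 28.3%
(the 1/255 factors cancel in S and H, so raw channel differences can be used)
Max is R' → H = 60 × (((G-B)/Δ) mod 6) = 60 × (((94-163)/71) mod 6)
  (-69)/71 = -0.9718…; negative, so add 6 → 5.0281…
  H = 60 × 5.0281… = 301.690…° → H = 301.7°
= HSL(301.7°, 28.3%, 50.8%)


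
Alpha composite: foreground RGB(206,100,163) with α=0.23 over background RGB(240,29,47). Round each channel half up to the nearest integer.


C = α×F + (1-α)×B, with 1-α = 0.77
R: 0.23×206 + 0.77×240 = 47.38 + 184.80 = 232.18 → 232
G: 0.23×100 + 0.77×29 = 23.00 + 22.33 = 45.33 → 45
B: 0.23×163 + 0.77×47 = 37.49 + 36.19 = 73.68 → 74
= RGB(232, 45, 74)


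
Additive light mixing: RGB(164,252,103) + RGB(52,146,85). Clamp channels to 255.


Additive: each channel = min(255, C₁+C₂)
R: 164+52 = 216 → 216
G: 252+146 = 398 → 255
B: 103+85 = 188 → 188
= RGB(216, 255, 188)


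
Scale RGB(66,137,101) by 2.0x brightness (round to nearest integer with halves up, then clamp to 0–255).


Multiply each channel by 2.0, round half up, clamp to [0, 255]
R: 66×2.0 = 132
G: 137×2.0 = 274 → clamp → 255
B: 101×2.0 = 202
= RGB(132, 255, 202)


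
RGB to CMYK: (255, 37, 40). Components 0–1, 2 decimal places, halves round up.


R'=255/255≈1.0000, G'=37/255≈0.1451, B'=40/255≈0.1569
K = 1 - max(R',G',B') = 1 - 255/255 = 0/255 = 0 → 0.00
(1-R'-K)/(1-K) simplifies to (max-R)/max with max = 255:
C = (255-255)/255 = 0/255 = 0 → 0.00
M = (255-37)/255 = 218/255 = 0.85490… → 0.85
Y = (255-40)/255 = 215/255 = 0.84313… → 0.84
= CMYK(0.00, 0.85, 0.84, 0.00)


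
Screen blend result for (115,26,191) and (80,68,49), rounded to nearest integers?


Screen: C = 255 - (255-A)×(255-B)/255, rounded to nearest integer
R: 255 - (255-115)×(255-80)/255 = 255 - 24500/255 ≈ 255 - 96.078 = 158.922 → 159
G: 255 - (255-26)×(255-68)/255 = 255 - 42823/255 ≈ 255 - 167.933 = 87.067 → 87
B: 255 - (255-191)×(255-49)/255 = 255 - 13184/255 ≈ 255 - 51.702 = 203.298 → 203
= RGB(159, 87, 203)


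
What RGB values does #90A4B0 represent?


90 → 144 (R)
A4 → 164 (G)
B0 → 176 (B)
= RGB(144, 164, 176)


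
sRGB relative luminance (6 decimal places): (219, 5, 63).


Linearize each channel (sRGB transfer function): c = v/255; c_lin = c/12.92 if c ≤ 0.04045, else ((c+0.055)/1.055)^2.4
  R: 219/255 ≈ 0.858824 > 0.04045 → ((0.858824+0.055)/1.055)^2.4 ≈ 0.708376
  G: 5/255 ≈ 0.019608 ≤ 0.04045 → 0.019608/12.92 ≈ 0.001518
  B: 63/255 ≈ 0.247059 > 0.04045 → ((0.247059+0.055)/1.055)^2.4 ≈ 0.049707
R_lin = 0.708376, G_lin = 0.001518, B_lin = 0.049707
L = 0.2126×R + 0.7152×G + 0.0722×B
L = 0.2126×0.708376 + 0.7152×0.001518 + 0.0722×0.049707
L ≈ 0.155275


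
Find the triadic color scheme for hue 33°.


Triadic: equally spaced at 120° intervals
H1 = 33°
H2 = (33 + 120) mod 360 = 153°
H3 = (33 + 240) mod 360 = 273°
Triadic = 33°, 153°, 273°


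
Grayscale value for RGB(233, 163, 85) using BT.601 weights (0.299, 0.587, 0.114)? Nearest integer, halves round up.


Gray = 0.299×R + 0.587×G + 0.114×B
Gray = 0.299×233 + 0.587×163 + 0.114×85
Gray = 69.667 + 95.681 + 9.690
Gray = 175.038 → round half up → 175
Gray = 175


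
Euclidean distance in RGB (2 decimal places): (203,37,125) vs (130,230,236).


d = √[(R₁-R₂)² + (G₁-G₂)² + (B₁-B₂)²]
d = √[(203-130)² + (37-230)² + (125-236)²]
d = √[5329 + 37249 + 12321]
d = √54899
d ≈ 234.31


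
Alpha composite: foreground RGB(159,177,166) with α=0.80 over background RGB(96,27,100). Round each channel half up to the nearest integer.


C = α×F + (1-α)×B, with 1-α = 0.20
R: 0.80×159 + 0.20×96 = 127.20 + 19.20 = 146.40 → 146
G: 0.80×177 + 0.20×27 = 141.60 + 5.40 = 147.00 → 147
B: 0.80×166 + 0.20×100 = 132.80 + 20.00 = 152.80 → 153
= RGB(146, 147, 153)


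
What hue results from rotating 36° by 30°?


New hue = (H + rotation) mod 360
New hue = (36 + 30) mod 360
= 66 mod 360
= 66°


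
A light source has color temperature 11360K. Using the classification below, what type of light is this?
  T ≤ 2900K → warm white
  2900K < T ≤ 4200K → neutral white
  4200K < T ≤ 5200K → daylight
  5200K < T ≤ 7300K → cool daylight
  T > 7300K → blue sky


Temperature: 11360K
11360K > 7300K → blue sky
Classification: blue sky


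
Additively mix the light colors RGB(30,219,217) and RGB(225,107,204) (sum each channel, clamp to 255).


Additive: each channel = min(255, C₁+C₂)
R: 30+225 = 255 → 255
G: 219+107 = 326 → 255
B: 217+204 = 421 → 255
= RGB(255, 255, 255)


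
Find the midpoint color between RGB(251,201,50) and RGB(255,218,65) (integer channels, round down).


Midpoint: each channel = ⌊(C₁+C₂)/2⌋
R: ⌊(251+255)/2⌋ = 253
G: ⌊(201+218)/2⌋ = 209
B: ⌊(50+65)/2⌋ = 57
= RGB(253, 209, 57)


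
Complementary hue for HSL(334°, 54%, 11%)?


Complement = opposite side of color wheel = hue + 180°
H' = (334 + 180) mod 360 = 154°
S and L unchanged.
= HSL(154°, 54%, 11%)


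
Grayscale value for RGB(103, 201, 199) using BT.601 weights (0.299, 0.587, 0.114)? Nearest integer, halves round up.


Gray = 0.299×R + 0.587×G + 0.114×B
Gray = 0.299×103 + 0.587×201 + 0.114×199
Gray = 30.797 + 117.987 + 22.686
Gray = 171.470 → round half up → 171
Gray = 171


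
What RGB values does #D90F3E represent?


D9 → 217 (R)
0F → 15 (G)
3E → 62 (B)
= RGB(217, 15, 62)


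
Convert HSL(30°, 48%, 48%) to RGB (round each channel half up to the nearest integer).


H=30°, S=0.48, L=0.48
C = (1-|2L-1|)×S = (1-|-0.04|)×0.48 = 0.4608
H' = H/60 = 30/60 ≈ 0.5000; X = C×(1-|H' mod 2 - 1|) = 0.2304
m = L - C/2 = 0.48 - 0.2304 = 0.2496
Sector ⌊H'⌋ = 0 → (R',G',B') = (0.4608, 0.2304, 0.0)
RGB = ((R'+m)×255, (G'+m)×255, (B'+m)×255) = (181.152, 122.4, 63.648)
Round half up → RGB(181, 122, 64)


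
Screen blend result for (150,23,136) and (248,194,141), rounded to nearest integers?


Screen: C = 255 - (255-A)×(255-B)/255, rounded to nearest integer
R: 255 - (255-150)×(255-248)/255 = 255 - 735/255 ≈ 255 - 2.882 = 252.118 → 252
G: 255 - (255-23)×(255-194)/255 = 255 - 14152/255 ≈ 255 - 55.498 = 199.502 → 200
B: 255 - (255-136)×(255-141)/255 = 255 - 13566/255 ≈ 255 - 53.200 = 201.800 → 202
= RGB(252, 200, 202)


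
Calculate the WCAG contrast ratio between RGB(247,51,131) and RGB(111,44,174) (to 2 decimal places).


Linearize each sRGB channel c=v/255: c/12.92 if c ≤ 0.04045 else ((c+0.055)/1.055)^2.4
L = 0.2126×R_lin + 0.7152×G_lin + 0.0722×B_lin
Color 1 (247,51,131):
  R=247: 247/255≈0.9686 > 0.04045 → ((0.9686+0.055)/1.055)^2.4 ≈ 0.93011
  G=51: 51/255≈0.2000 > 0.04045 → ((0.2000+0.055)/1.055)^2.4 ≈ 0.03310
  B=131: 131/255≈0.5137 > 0.04045 → ((0.5137+0.055)/1.055)^2.4 ≈ 0.22697
  L1 = 0.2126×0.93011 + 0.7152×0.03310 + 0.0722×0.22697 ≈ 0.23781
Color 2 (111,44,174):
  R=111: 111/255≈0.4353 > 0.04045 → ((0.4353+0.055)/1.055)^2.4 ≈ 0.15896
  G=44: 44/255≈0.1725 > 0.04045 → ((0.1725+0.055)/1.055)^2.4 ≈ 0.02519
  B=174: 174/255≈0.6824 > 0.04045 → ((0.6824+0.055)/1.055)^2.4 ≈ 0.42327
  L2 = 0.2126×0.15896 + 0.7152×0.02519 + 0.0722×0.42327 ≈ 0.08237
Lighter = 0.23781, Darker = 0.08237
Ratio = (L_lighter + 0.05) / (L_darker + 0.05)
Ratio = (0.23781 + 0.05) / (0.08237 + 0.05) = 0.28781 / 0.13237 ≈ 2.1743
Ratio ≈ 2.17:1


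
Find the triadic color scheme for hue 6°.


Triadic: equally spaced at 120° intervals
H1 = 6°
H2 = (6 + 120) mod 360 = 126°
H3 = (6 + 240) mod 360 = 246°
Triadic = 6°, 126°, 246°


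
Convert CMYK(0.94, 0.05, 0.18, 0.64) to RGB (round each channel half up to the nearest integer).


R = 255 × (1-C) × (1-K) = 255 × 0.06 × 0.36 = 5.508 → 6
G = 255 × (1-M) × (1-K) = 255 × 0.95 × 0.36 = 87.21 → 87
B = 255 × (1-Y) × (1-K) = 255 × 0.82 × 0.36 = 75.276 → 75
= RGB(6, 87, 75)


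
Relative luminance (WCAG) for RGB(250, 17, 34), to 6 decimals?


Linearize each channel (sRGB transfer function): c = v/255; c_lin = c/12.92 if c ≤ 0.04045, else ((c+0.055)/1.055)^2.4
  R: 250/255 ≈ 0.980392 > 0.04045 → ((0.980392+0.055)/1.055)^2.4 ≈ 0.955973
  G: 17/255 ≈ 0.066667 > 0.04045 → ((0.066667+0.055)/1.055)^2.4 ≈ 0.005605
  B: 34/255 ≈ 0.133333 > 0.04045 → ((0.133333+0.055)/1.055)^2.4 ≈ 0.015996
R_lin = 0.955973, G_lin = 0.005605, B_lin = 0.015996
L = 0.2126×R + 0.7152×G + 0.0722×B
L = 0.2126×0.955973 + 0.7152×0.005605 + 0.0722×0.015996
L ≈ 0.208404


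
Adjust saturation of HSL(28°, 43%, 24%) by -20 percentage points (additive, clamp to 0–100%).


Original S = 43%
Adjustment = -20 percentage points
New S = 43 + (-20) = 23
Clamp to [0, 100] → 23
= HSL(28°, 23%, 24%)


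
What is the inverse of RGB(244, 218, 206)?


Invert: (255-R, 255-G, 255-B)
R: 255-244 = 11
G: 255-218 = 37
B: 255-206 = 49
= RGB(11, 37, 49)


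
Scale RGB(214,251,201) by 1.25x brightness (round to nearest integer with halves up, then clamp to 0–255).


Multiply each channel by 1.25, round half up, clamp to [0, 255]
R: 214×1.25 = 267.5 → round → 268 → clamp → 255
G: 251×1.25 = 313.75 → round → 314 → clamp → 255
B: 201×1.25 = 251.25 → round → 251
= RGB(255, 255, 251)
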